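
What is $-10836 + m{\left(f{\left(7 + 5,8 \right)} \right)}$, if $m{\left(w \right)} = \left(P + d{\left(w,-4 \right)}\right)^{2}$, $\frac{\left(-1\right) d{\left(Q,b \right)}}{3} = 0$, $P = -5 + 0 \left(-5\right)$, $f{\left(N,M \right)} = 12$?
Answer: $-10811$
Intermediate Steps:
$P = -5$ ($P = -5 + 0 = -5$)
$d{\left(Q,b \right)} = 0$ ($d{\left(Q,b \right)} = \left(-3\right) 0 = 0$)
$m{\left(w \right)} = 25$ ($m{\left(w \right)} = \left(-5 + 0\right)^{2} = \left(-5\right)^{2} = 25$)
$-10836 + m{\left(f{\left(7 + 5,8 \right)} \right)} = -10836 + 25 = -10811$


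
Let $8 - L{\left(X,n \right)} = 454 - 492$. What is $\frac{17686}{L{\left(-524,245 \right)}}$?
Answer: $\frac{8843}{23} \approx 384.48$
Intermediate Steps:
$L{\left(X,n \right)} = 46$ ($L{\left(X,n \right)} = 8 - \left(454 - 492\right) = 8 - -38 = 8 + 38 = 46$)
$\frac{17686}{L{\left(-524,245 \right)}} = \frac{17686}{46} = 17686 \cdot \frac{1}{46} = \frac{8843}{23}$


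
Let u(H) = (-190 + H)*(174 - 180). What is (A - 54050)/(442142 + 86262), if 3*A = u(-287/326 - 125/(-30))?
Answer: -6561961/64597389 ≈ -0.10158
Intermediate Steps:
u(H) = 1140 - 6*H (u(H) = (-190 + H)*(-6) = 1140 - 6*H)
A = 182606/489 (A = (1140 - 6*(-287/326 - 125/(-30)))/3 = (1140 - 6*(-287*1/326 - 125*(-1/30)))/3 = (1140 - 6*(-287/326 + 25/6))/3 = (1140 - 6*1607/489)/3 = (1140 - 3214/163)/3 = (⅓)*(182606/163) = 182606/489 ≈ 373.43)
(A - 54050)/(442142 + 86262) = (182606/489 - 54050)/(442142 + 86262) = -26247844/489/528404 = -26247844/489*1/528404 = -6561961/64597389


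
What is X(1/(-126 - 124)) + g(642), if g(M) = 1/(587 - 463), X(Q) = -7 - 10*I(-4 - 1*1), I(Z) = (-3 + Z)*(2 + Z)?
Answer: -30627/124 ≈ -246.99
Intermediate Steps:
X(Q) = -247 (X(Q) = -7 - 10*(-6 + (-4 - 1*1)² - (-4 - 1*1)) = -7 - 10*(-6 + (-4 - 1)² - (-4 - 1)) = -7 - 10*(-6 + (-5)² - 1*(-5)) = -7 - 10*(-6 + 25 + 5) = -7 - 10*24 = -7 - 240 = -247)
g(M) = 1/124
X(1/(-126 - 124)) + g(642) = -247 + 1/124 = -30627/124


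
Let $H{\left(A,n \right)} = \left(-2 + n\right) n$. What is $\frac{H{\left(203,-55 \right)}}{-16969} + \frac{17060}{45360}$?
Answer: $\frac{7364377}{38485692} \approx 0.19135$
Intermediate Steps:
$H{\left(A,n \right)} = n \left(-2 + n\right)$
$\frac{H{\left(203,-55 \right)}}{-16969} + \frac{17060}{45360} = \frac{\left(-55\right) \left(-2 - 55\right)}{-16969} + \frac{17060}{45360} = \left(-55\right) \left(-57\right) \left(- \frac{1}{16969}\right) + 17060 \cdot \frac{1}{45360} = 3135 \left(- \frac{1}{16969}\right) + \frac{853}{2268} = - \frac{3135}{16969} + \frac{853}{2268} = \frac{7364377}{38485692}$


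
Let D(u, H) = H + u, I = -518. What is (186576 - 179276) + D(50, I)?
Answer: 6832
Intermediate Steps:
(186576 - 179276) + D(50, I) = (186576 - 179276) + (-518 + 50) = 7300 - 468 = 6832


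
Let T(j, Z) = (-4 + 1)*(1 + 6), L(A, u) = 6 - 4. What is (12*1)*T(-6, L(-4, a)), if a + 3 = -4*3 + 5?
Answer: -252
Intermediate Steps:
a = -10 (a = -3 + (-4*3 + 5) = -3 + (-12 + 5) = -3 - 7 = -10)
L(A, u) = 2
T(j, Z) = -21 (T(j, Z) = -3*7 = -21)
(12*1)*T(-6, L(-4, a)) = (12*1)*(-21) = 12*(-21) = -252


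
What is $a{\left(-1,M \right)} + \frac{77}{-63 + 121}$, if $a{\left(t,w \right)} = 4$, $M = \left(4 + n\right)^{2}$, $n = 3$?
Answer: $\frac{309}{58} \approx 5.3276$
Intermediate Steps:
$M = 49$ ($M = \left(4 + 3\right)^{2} = 7^{2} = 49$)
$a{\left(-1,M \right)} + \frac{77}{-63 + 121} = 4 + \frac{77}{-63 + 121} = 4 + \frac{77}{58} = \frac{309}{58}$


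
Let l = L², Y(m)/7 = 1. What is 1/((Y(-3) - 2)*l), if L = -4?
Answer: 1/80 ≈ 0.012500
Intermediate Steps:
Y(m) = 7 (Y(m) = 7*1 = 7)
l = 16 (l = (-4)² = 16)
1/((Y(-3) - 2)*l) = 1/((7 - 2)*16) = 1/(5*16) = 1/80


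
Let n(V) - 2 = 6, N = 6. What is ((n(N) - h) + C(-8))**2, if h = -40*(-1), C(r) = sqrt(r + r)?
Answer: 1008 - 256*I ≈ 1008.0 - 256.0*I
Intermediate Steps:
C(r) = sqrt(2)*sqrt(r) (C(r) = sqrt(2*r) = sqrt(2)*sqrt(r))
h = 40
n(V) = 8 (n(V) = 2 + 6 = 8)
((n(N) - h) + C(-8))**2 = ((8 - 1*40) + sqrt(2)*sqrt(-8))**2 = ((8 - 40) + sqrt(2)*(2*I*sqrt(2)))**2 = (-32 + 4*I)**2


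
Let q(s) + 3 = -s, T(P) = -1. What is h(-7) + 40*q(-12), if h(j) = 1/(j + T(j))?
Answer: 2879/8 ≈ 359.88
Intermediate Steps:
h(j) = 1/(-1 + j) (h(j) = 1/(j - 1) = 1/(-1 + j))
q(s) = -3 - s
h(-7) + 40*q(-12) = 1/(-1 - 7) + 40*(-3 - 1*(-12)) = 1/(-8) + 40*(-3 + 12) = -⅛ + 40*9 = -⅛ + 360 = 2879/8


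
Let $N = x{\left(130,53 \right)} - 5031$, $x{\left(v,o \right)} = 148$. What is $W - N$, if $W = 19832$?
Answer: $24715$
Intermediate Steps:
$N = -4883$ ($N = 148 - 5031 = -4883$)
$W - N = 19832 - -4883 = 19832 + 4883 = 24715$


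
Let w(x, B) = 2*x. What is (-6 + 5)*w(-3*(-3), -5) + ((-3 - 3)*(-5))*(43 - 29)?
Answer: 402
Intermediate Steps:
(-6 + 5)*w(-3*(-3), -5) + ((-3 - 3)*(-5))*(43 - 29) = (-6 + 5)*(2*(-3*(-3))) + ((-3 - 3)*(-5))*(43 - 29) = -2*9 - 6*(-5)*14 = -1*18 + 30*14 = -18 + 420 = 402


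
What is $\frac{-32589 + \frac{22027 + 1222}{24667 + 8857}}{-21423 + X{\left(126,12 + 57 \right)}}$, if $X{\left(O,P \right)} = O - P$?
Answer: $\frac{1092490387}{716273784} \approx 1.5252$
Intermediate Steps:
$\frac{-32589 + \frac{22027 + 1222}{24667 + 8857}}{-21423 + X{\left(126,12 + 57 \right)}} = \frac{-32589 + \frac{22027 + 1222}{24667 + 8857}}{-21423 + \left(126 - \left(12 + 57\right)\right)} = \frac{-32589 + \frac{23249}{33524}}{-21423 + \left(126 - 69\right)} = \frac{-32589 + 23249 \cdot \frac{1}{33524}}{-21423 + \left(126 - 69\right)} = \frac{-32589 + \frac{23249}{33524}}{-21423 + 57} = - \frac{1092490387}{33524 \left(-21366\right)} = \left(- \frac{1092490387}{33524}\right) \left(- \frac{1}{21366}\right) = \frac{1092490387}{716273784}$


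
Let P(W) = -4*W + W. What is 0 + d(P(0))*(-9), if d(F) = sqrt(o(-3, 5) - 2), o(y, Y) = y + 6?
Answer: -9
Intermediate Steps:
o(y, Y) = 6 + y
P(W) = -3*W
d(F) = 1 (d(F) = sqrt((6 - 3) - 2) = sqrt(3 - 2) = sqrt(1) = 1)
0 + d(P(0))*(-9) = 0 + 1*(-9) = 0 - 9 = -9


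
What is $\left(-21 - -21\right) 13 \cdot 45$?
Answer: $0$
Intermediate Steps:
$\left(-21 - -21\right) 13 \cdot 45 = \left(-21 + 21\right) 13 \cdot 45 = 0 \cdot 13 \cdot 45 = 0 \cdot 45 = 0$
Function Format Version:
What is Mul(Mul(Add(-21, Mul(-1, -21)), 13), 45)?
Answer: 0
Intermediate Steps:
Mul(Mul(Add(-21, Mul(-1, -21)), 13), 45) = Mul(Mul(Add(-21, 21), 13), 45) = Mul(Mul(0, 13), 45) = Mul(0, 45) = 0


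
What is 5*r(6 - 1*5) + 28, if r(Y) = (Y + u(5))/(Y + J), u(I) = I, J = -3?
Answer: 13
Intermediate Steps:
r(Y) = (5 + Y)/(-3 + Y) (r(Y) = (Y + 5)/(Y - 3) = (5 + Y)/(-3 + Y))
5*r(6 - 1*5) + 28 = 5*((5 + (6 - 1*5))/(-3 + (6 - 1*5))) + 28 = 5*((5 + (6 - 5))/(-3 + (6 - 5))) + 28 = 5*((5 + 1)/(-3 + 1)) + 28 = 5*(6/(-2)) + 28 = 5*(-1/2*6) + 28 = 5*(-3) + 28 = -15 + 28 = 13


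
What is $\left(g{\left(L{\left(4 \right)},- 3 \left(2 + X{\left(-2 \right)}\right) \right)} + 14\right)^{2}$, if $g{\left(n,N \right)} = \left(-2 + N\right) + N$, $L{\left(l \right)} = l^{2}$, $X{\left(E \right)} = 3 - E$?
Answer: $900$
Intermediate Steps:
$g{\left(n,N \right)} = -2 + 2 N$
$\left(g{\left(L{\left(4 \right)},- 3 \left(2 + X{\left(-2 \right)}\right) \right)} + 14\right)^{2} = \left(\left(-2 + 2 \left(- 3 \left(2 + \left(3 - -2\right)\right)\right)\right) + 14\right)^{2} = \left(\left(-2 + 2 \left(- 3 \left(2 + \left(3 + 2\right)\right)\right)\right) + 14\right)^{2} = \left(\left(-2 + 2 \left(- 3 \left(2 + 5\right)\right)\right) + 14\right)^{2} = \left(\left(-2 + 2 \left(\left(-3\right) 7\right)\right) + 14\right)^{2} = \left(\left(-2 + 2 \left(-21\right)\right) + 14\right)^{2} = \left(\left(-2 - 42\right) + 14\right)^{2} = \left(-44 + 14\right)^{2} = \left(-30\right)^{2} = 900$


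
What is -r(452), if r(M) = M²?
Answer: -204304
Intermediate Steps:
-r(452) = -1*452² = -1*204304 = -204304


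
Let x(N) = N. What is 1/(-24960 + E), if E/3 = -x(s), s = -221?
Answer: -1/24297 ≈ -4.1157e-5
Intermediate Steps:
E = 663 (E = 3*(-1*(-221)) = 3*221 = 663)
1/(-24960 + E) = 1/(-24960 + 663) = 1/(-24297) = -1/24297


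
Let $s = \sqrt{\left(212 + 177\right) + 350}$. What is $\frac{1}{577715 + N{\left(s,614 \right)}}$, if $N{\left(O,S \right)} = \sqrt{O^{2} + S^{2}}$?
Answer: $\frac{115543}{66750848698} - \frac{\sqrt{377735}}{333754243490} \approx 1.7291 \cdot 10^{-6}$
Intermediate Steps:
$s = \sqrt{739}$ ($s = \sqrt{389 + 350} = \sqrt{739} \approx 27.185$)
$\frac{1}{577715 + N{\left(s,614 \right)}} = \frac{1}{577715 + \sqrt{\left(\sqrt{739}\right)^{2} + 614^{2}}} = \frac{1}{577715 + \sqrt{739 + 376996}} = \frac{1}{577715 + \sqrt{377735}}$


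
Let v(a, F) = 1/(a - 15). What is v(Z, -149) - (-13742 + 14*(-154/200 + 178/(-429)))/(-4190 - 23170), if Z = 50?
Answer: -1948477717/4108104000 ≈ -0.47430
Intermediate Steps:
v(a, F) = 1/(-15 + a)
v(Z, -149) - (-13742 + 14*(-154/200 + 178/(-429)))/(-4190 - 23170) = 1/(-15 + 50) - (-13742 + 14*(-154/200 + 178/(-429)))/(-4190 - 23170) = 1/35 - (-13742 + 14*(-154*1/200 + 178*(-1/429)))/(-27360) = 1/35 - (-13742 + 14*(-77/100 - 178/429))*(-1)/27360 = 1/35 - (-13742 + 14*(-50833/42900))*(-1)/27360 = 1/35 - (-13742 - 355831/21450)*(-1)/27360 = 1/35 - (-295121731)*(-1)/(21450*27360) = 1/35 - 1*295121731/586872000 = 1/35 - 295121731/586872000 = -1948477717/4108104000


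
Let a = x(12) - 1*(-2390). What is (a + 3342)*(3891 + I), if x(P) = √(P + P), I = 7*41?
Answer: 23948296 + 8356*√6 ≈ 2.3969e+7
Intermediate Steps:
I = 287
x(P) = √2*√P (x(P) = √(2*P) = √2*√P)
a = 2390 + 2*√6 (a = √2*√12 - 1*(-2390) = √2*(2*√3) + 2390 = 2*√6 + 2390 = 2390 + 2*√6 ≈ 2394.9)
(a + 3342)*(3891 + I) = ((2390 + 2*√6) + 3342)*(3891 + 287) = (5732 + 2*√6)*4178 = 23948296 + 8356*√6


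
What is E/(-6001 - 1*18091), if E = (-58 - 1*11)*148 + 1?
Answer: 10211/24092 ≈ 0.42383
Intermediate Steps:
E = -10211 (E = (-58 - 11)*148 + 1 = -69*148 + 1 = -10212 + 1 = -10211)
E/(-6001 - 1*18091) = -10211/(-6001 - 1*18091) = -10211/(-6001 - 18091) = -10211/(-24092) = -10211*(-1/24092) = 10211/24092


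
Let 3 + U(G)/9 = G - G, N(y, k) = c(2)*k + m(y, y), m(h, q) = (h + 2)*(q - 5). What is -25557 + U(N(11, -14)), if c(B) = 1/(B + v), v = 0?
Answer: -25584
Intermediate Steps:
m(h, q) = (-5 + q)*(2 + h) (m(h, q) = (2 + h)*(-5 + q) = (-5 + q)*(2 + h))
c(B) = 1/B (c(B) = 1/(B + 0) = 1/B)
N(y, k) = -10 + y**2 + k/2 - 3*y (N(y, k) = k/2 + (-10 - 5*y + 2*y + y*y) = k/2 + (-10 - 5*y + 2*y + y**2) = k/2 + (-10 + y**2 - 3*y) = -10 + y**2 + k/2 - 3*y)
U(G) = -27 (U(G) = -27 + 9*(G - G) = -27 + 9*0 = -27 + 0 = -27)
-25557 + U(N(11, -14)) = -25557 - 27 = -25584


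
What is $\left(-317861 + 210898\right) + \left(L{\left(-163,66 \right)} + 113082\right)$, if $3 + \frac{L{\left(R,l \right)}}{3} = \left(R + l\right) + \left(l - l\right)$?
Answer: $5819$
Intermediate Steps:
$L{\left(R,l \right)} = -9 + 3 R + 3 l$ ($L{\left(R,l \right)} = -9 + 3 \left(\left(R + l\right) + \left(l - l\right)\right) = -9 + 3 \left(\left(R + l\right) + 0\right) = -9 + 3 \left(R + l\right) = -9 + \left(3 R + 3 l\right) = -9 + 3 R + 3 l$)
$\left(-317861 + 210898\right) + \left(L{\left(-163,66 \right)} + 113082\right) = \left(-317861 + 210898\right) + \left(\left(-9 + 3 \left(-163\right) + 3 \cdot 66\right) + 113082\right) = -106963 + \left(\left(-9 - 489 + 198\right) + 113082\right) = -106963 + \left(-300 + 113082\right) = -106963 + 112782 = 5819$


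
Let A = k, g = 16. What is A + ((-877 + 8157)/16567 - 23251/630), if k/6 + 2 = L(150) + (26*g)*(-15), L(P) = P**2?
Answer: 1017748348163/10437210 ≈ 97512.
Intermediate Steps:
k = 97548 (k = -12 + 6*(150**2 + (26*16)*(-15)) = -12 + 6*(22500 + 416*(-15)) = -12 + 6*(22500 - 6240) = -12 + 6*16260 = -12 + 97560 = 97548)
A = 97548
A + ((-877 + 8157)/16567 - 23251/630) = 97548 + ((-877 + 8157)/16567 - 23251/630) = 97548 + (7280*(1/16567) - 23251*1/630) = 97548 + (7280/16567 - 23251/630) = 97548 - 380612917/10437210 = 1017748348163/10437210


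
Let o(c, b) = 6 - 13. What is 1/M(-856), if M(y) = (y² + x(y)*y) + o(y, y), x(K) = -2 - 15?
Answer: 1/747281 ≈ 1.3382e-6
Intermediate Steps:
o(c, b) = -7
x(K) = -17
M(y) = -7 + y² - 17*y (M(y) = (y² - 17*y) - 7 = -7 + y² - 17*y)
1/M(-856) = 1/(-7 + (-856)² - 17*(-856)) = 1/(-7 + 732736 + 14552) = 1/747281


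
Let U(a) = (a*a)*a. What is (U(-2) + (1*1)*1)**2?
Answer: 49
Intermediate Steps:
U(a) = a**3 (U(a) = a**2*a = a**3)
(U(-2) + (1*1)*1)**2 = ((-2)**3 + (1*1)*1)**2 = (-8 + 1*1)**2 = (-8 + 1)**2 = (-7)**2 = 49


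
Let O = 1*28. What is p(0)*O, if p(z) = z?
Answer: 0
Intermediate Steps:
O = 28
p(0)*O = 0*28 = 0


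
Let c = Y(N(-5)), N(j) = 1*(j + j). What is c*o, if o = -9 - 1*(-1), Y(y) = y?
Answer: 80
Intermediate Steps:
N(j) = 2*j (N(j) = 1*(2*j) = 2*j)
o = -8 (o = -9 + 1 = -8)
c = -10 (c = 2*(-5) = -10)
c*o = -10*(-8) = 80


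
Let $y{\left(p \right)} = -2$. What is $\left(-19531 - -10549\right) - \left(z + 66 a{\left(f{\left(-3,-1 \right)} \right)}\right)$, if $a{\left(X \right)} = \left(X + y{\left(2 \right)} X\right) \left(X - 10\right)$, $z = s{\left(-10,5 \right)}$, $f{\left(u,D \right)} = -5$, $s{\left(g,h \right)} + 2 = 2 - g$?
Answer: $-4042$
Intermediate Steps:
$s{\left(g,h \right)} = - g$ ($s{\left(g,h \right)} = -2 - \left(-2 + g\right) = - g$)
$z = 10$ ($z = \left(-1\right) \left(-10\right) = 10$)
$a{\left(X \right)} = - X \left(-10 + X\right)$ ($a{\left(X \right)} = \left(X - 2 X\right) \left(X - 10\right) = - X \left(-10 + X\right)$)
$\left(-19531 - -10549\right) - \left(z + 66 a{\left(f{\left(-3,-1 \right)} \right)}\right) = \left(-19531 - -10549\right) - \left(10 + 66 \left(- 5 \left(10 - -5\right)\right)\right) = \left(-19531 + 10549\right) - \left(10 + 66 \left(- 5 \left(10 + 5\right)\right)\right) = -8982 - \left(10 + 66 \left(\left(-5\right) 15\right)\right) = -8982 - \left(10 + 66 \left(-75\right)\right) = -8982 - \left(10 - 4950\right) = -8982 - -4940 = -8982 + 4940 = -4042$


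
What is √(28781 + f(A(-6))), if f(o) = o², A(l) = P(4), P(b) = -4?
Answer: √28797 ≈ 169.70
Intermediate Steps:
A(l) = -4
√(28781 + f(A(-6))) = √(28781 + (-4)²) = √(28781 + 16) = √28797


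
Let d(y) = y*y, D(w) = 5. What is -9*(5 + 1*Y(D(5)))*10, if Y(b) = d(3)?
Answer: -1260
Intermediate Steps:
d(y) = y²
Y(b) = 9 (Y(b) = 3² = 9)
-9*(5 + 1*Y(D(5)))*10 = -9*(5 + 1*9)*10 = -9*(5 + 9)*10 = -9*14*10 = -126*10 = -1260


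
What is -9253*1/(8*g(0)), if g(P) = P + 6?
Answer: -9253/48 ≈ -192.77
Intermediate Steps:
g(P) = 6 + P
-9253*1/(8*g(0)) = -9253*1/(8*(6 + 0)) = -9253/(8*6) = -9253/48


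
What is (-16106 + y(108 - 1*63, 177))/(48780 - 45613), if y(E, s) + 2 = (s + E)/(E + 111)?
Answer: -418771/82342 ≈ -5.0858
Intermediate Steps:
y(E, s) = -2 + (E + s)/(111 + E) (y(E, s) = -2 + (s + E)/(E + 111) = -2 + (E + s)/(111 + E))
(-16106 + y(108 - 1*63, 177))/(48780 - 45613) = (-16106 + (-222 + 177 - (108 - 1*63))/(111 + (108 - 1*63)))/(48780 - 45613) = (-16106 + (-222 + 177 - (108 - 63))/(111 + (108 - 63)))/3167 = (-16106 + (-222 + 177 - 1*45)/(111 + 45))*(1/3167) = (-16106 + (-222 + 177 - 45)/156)*(1/3167) = (-16106 + (1/156)*(-90))*(1/3167) = (-16106 - 15/26)*(1/3167) = -418771/26*1/3167 = -418771/82342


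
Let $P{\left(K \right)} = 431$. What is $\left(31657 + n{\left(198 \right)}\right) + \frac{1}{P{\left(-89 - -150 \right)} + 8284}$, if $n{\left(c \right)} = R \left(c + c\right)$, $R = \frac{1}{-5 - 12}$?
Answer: $\frac{4686691712}{148155} \approx 31634.0$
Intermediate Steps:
$R = - \frac{1}{17}$ ($R = \frac{1}{-17} = - \frac{1}{17} \approx -0.058824$)
$n{\left(c \right)} = - \frac{2 c}{17}$ ($n{\left(c \right)} = - \frac{c + c}{17} = - \frac{2 c}{17}$)
$\left(31657 + n{\left(198 \right)}\right) + \frac{1}{P{\left(-89 - -150 \right)} + 8284} = \left(31657 - \frac{396}{17}\right) + \frac{1}{431 + 8284} = \left(31657 - \frac{396}{17}\right) + \frac{1}{8715} = \frac{537773}{17} + \frac{1}{8715} = \frac{4686691712}{148155}$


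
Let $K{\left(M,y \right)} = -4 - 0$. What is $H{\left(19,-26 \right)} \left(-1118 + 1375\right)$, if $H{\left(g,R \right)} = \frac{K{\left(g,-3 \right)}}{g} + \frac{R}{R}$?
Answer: $\frac{3855}{19} \approx 202.89$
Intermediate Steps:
$K{\left(M,y \right)} = -4$ ($K{\left(M,y \right)} = -4 + 0 = -4$)
$H{\left(g,R \right)} = 1 - \frac{4}{g}$ ($H{\left(g,R \right)} = - \frac{4}{g} + \frac{R}{R} = - \frac{4}{g} + 1 = 1 - \frac{4}{g}$)
$H{\left(19,-26 \right)} \left(-1118 + 1375\right) = \frac{-4 + 19}{19} \left(-1118 + 1375\right) = \frac{1}{19} \cdot 15 \cdot 257 = \frac{15}{19} \cdot 257 = \frac{3855}{19}$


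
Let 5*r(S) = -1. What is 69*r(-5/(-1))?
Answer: -69/5 ≈ -13.800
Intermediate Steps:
r(S) = -⅕ (r(S) = (⅕)*(-1) = -⅕)
69*r(-5/(-1)) = 69*(-⅕) = -69/5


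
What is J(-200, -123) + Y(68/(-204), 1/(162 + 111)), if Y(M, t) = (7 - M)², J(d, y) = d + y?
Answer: -2423/9 ≈ -269.22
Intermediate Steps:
J(-200, -123) + Y(68/(-204), 1/(162 + 111)) = (-200 - 123) + (-7 + 68/(-204))² = -323 + (-7 + 68*(-1/204))² = -323 + (-7 - ⅓)² = -323 + (-22/3)² = -323 + 484/9 = -2423/9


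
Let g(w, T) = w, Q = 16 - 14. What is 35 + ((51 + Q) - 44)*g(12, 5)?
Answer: 143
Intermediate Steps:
Q = 2
35 + ((51 + Q) - 44)*g(12, 5) = 35 + ((51 + 2) - 44)*12 = 35 + (53 - 44)*12 = 35 + 9*12 = 35 + 108 = 143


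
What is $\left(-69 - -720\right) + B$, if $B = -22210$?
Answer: $-21559$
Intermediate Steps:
$\left(-69 - -720\right) + B = \left(-69 - -720\right) - 22210 = \left(-69 + 720\right) - 22210 = 651 - 22210 = -21559$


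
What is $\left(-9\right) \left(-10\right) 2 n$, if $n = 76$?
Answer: $13680$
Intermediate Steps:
$\left(-9\right) \left(-10\right) 2 n = \left(-9\right) \left(-10\right) 2 \cdot 76 = 90 \cdot 2 \cdot 76 = 180 \cdot 76 = 13680$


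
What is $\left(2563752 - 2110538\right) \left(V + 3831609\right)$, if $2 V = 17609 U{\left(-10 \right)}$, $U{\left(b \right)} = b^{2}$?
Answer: $2135571107626$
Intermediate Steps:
$V = 880450$ ($V = \frac{17609 \left(-10\right)^{2}}{2} = \frac{17609 \cdot 100}{2} = \frac{1}{2} \cdot 1760900 = 880450$)
$\left(2563752 - 2110538\right) \left(V + 3831609\right) = \left(2563752 - 2110538\right) \left(880450 + 3831609\right) = 453214 \cdot 4712059 = 2135571107626$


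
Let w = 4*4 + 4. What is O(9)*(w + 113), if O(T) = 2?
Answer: 266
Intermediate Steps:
w = 20 (w = 16 + 4 = 20)
O(9)*(w + 113) = 2*(20 + 113) = 2*133 = 266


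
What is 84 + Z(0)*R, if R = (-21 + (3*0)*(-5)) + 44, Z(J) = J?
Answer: 84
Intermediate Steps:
R = 23 (R = (-21 + 0*(-5)) + 44 = (-21 + 0) + 44 = -21 + 44 = 23)
84 + Z(0)*R = 84 + 0*23 = 84 + 0 = 84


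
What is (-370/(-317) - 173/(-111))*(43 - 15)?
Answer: 2685508/35187 ≈ 76.321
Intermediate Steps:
(-370/(-317) - 173/(-111))*(43 - 15) = (-370*(-1/317) - 173*(-1/111))*28 = (370/317 + 173/111)*28 = (95911/35187)*28 = 2685508/35187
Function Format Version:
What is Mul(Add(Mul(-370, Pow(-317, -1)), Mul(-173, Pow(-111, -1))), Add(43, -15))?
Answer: Rational(2685508, 35187) ≈ 76.321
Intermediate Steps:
Mul(Add(Mul(-370, Pow(-317, -1)), Mul(-173, Pow(-111, -1))), Add(43, -15)) = Mul(Add(Mul(-370, Rational(-1, 317)), Mul(-173, Rational(-1, 111))), 28) = Mul(Add(Rational(370, 317), Rational(173, 111)), 28) = Mul(Rational(95911, 35187), 28) = Rational(2685508, 35187)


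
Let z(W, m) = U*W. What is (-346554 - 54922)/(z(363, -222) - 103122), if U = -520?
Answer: 200738/145941 ≈ 1.3755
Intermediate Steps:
z(W, m) = -520*W
(-346554 - 54922)/(z(363, -222) - 103122) = (-346554 - 54922)/(-520*363 - 103122) = -401476/(-188760 - 103122) = -401476/(-291882) = -401476*(-1/291882) = 200738/145941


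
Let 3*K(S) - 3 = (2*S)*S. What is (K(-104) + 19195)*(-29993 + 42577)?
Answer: 996904480/3 ≈ 3.3230e+8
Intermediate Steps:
K(S) = 1 + 2*S**2/3 (K(S) = 1 + ((2*S)*S)/3 = 1 + (2*S**2)/3 = 1 + 2*S**2/3)
(K(-104) + 19195)*(-29993 + 42577) = ((1 + (2/3)*(-104)**2) + 19195)*(-29993 + 42577) = ((1 + (2/3)*10816) + 19195)*12584 = ((1 + 21632/3) + 19195)*12584 = (21635/3 + 19195)*12584 = (79220/3)*12584 = 996904480/3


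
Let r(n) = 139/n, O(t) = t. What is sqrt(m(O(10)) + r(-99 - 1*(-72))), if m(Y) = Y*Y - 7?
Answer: 2*sqrt(1779)/9 ≈ 9.3729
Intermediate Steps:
m(Y) = -7 + Y**2 (m(Y) = Y**2 - 7 = -7 + Y**2)
sqrt(m(O(10)) + r(-99 - 1*(-72))) = sqrt((-7 + 10**2) + 139/(-99 - 1*(-72))) = sqrt((-7 + 100) + 139/(-99 + 72)) = sqrt(93 + 139/(-27)) = sqrt(93 + 139*(-1/27)) = sqrt(93 - 139/27) = sqrt(2372/27) = 2*sqrt(1779)/9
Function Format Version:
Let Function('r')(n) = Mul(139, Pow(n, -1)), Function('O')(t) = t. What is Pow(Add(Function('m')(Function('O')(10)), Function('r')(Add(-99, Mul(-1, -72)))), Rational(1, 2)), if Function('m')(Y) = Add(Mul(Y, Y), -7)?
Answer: Mul(Rational(2, 9), Pow(1779, Rational(1, 2))) ≈ 9.3729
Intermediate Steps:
Function('m')(Y) = Add(-7, Pow(Y, 2)) (Function('m')(Y) = Add(Pow(Y, 2), -7) = Add(-7, Pow(Y, 2)))
Pow(Add(Function('m')(Function('O')(10)), Function('r')(Add(-99, Mul(-1, -72)))), Rational(1, 2)) = Pow(Add(Add(-7, Pow(10, 2)), Mul(139, Pow(Add(-99, Mul(-1, -72)), -1))), Rational(1, 2)) = Pow(Add(Add(-7, 100), Mul(139, Pow(Add(-99, 72), -1))), Rational(1, 2)) = Pow(Add(93, Mul(139, Pow(-27, -1))), Rational(1, 2)) = Pow(Add(93, Mul(139, Rational(-1, 27))), Rational(1, 2)) = Pow(Add(93, Rational(-139, 27)), Rational(1, 2)) = Pow(Rational(2372, 27), Rational(1, 2)) = Mul(Rational(2, 9), Pow(1779, Rational(1, 2)))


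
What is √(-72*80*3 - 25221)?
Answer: I*√42501 ≈ 206.16*I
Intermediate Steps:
√(-72*80*3 - 25221) = √(-5760*3 - 25221) = √(-17280 - 25221) = √(-42501) = I*√42501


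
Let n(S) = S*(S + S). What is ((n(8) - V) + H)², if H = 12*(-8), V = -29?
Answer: 3721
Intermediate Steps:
n(S) = 2*S² (n(S) = S*(2*S) = 2*S²)
H = -96
((n(8) - V) + H)² = ((2*8² - 1*(-29)) - 96)² = ((2*64 + 29) - 96)² = ((128 + 29) - 96)² = (157 - 96)² = 61² = 3721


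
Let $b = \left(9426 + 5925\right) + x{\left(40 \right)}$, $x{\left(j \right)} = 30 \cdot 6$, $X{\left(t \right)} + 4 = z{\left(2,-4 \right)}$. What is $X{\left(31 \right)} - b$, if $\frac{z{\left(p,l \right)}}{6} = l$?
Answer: $-15559$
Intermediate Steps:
$z{\left(p,l \right)} = 6 l$
$X{\left(t \right)} = -28$ ($X{\left(t \right)} = -4 + 6 \left(-4\right) = -4 - 24 = -28$)
$x{\left(j \right)} = 180$
$b = 15531$ ($b = \left(9426 + 5925\right) + 180 = 15351 + 180 = 15531$)
$X{\left(31 \right)} - b = -28 - 15531 = -15559$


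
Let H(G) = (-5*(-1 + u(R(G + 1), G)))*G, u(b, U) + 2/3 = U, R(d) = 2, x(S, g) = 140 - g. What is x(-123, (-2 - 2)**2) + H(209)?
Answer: -649618/3 ≈ -2.1654e+5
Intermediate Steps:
u(b, U) = -2/3 + U
H(G) = G*(25/3 - 5*G) (H(G) = (-5*(-1 + (-2/3 + G)))*G = (-5*(-5/3 + G))*G = (25/3 - 5*G)*G = G*(25/3 - 5*G))
x(-123, (-2 - 2)**2) + H(209) = (140 - (-2 - 2)**2) + (5/3)*209*(5 - 3*209) = (140 - 1*(-4)**2) + (5/3)*209*(5 - 627) = (140 - 1*16) + (5/3)*209*(-622) = (140 - 16) - 649990/3 = 124 - 649990/3 = -649618/3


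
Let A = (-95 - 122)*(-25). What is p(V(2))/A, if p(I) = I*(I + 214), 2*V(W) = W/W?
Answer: 429/21700 ≈ 0.019770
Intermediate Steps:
V(W) = 1/2 (V(W) = (W/W)/2 = (1/2)*1 = 1/2)
p(I) = I*(214 + I)
A = 5425 (A = -217*(-25) = 5425)
p(V(2))/A = ((214 + 1/2)/2)/5425 = ((1/2)*(429/2))*(1/5425) = (429/4)*(1/5425) = 429/21700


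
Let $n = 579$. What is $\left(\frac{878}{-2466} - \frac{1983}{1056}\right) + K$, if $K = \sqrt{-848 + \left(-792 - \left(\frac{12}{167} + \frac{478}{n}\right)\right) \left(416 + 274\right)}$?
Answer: $- \frac{969541}{434016} + \frac{2 i \sqrt{142307010516007}}{32231} \approx -2.2339 + 740.23 i$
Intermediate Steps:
$K = \frac{2 i \sqrt{142307010516007}}{32231}$ ($K = \sqrt{-848 + \left(-792 - \left(\frac{12}{167} + \frac{478}{579}\right)\right) \left(416 + 274\right)} = \sqrt{-848 + \left(-792 - \frac{86774}{96693}\right) 690} = \sqrt{-848 - \frac{17633554900}{32231}} = \sqrt{- \frac{17660886788}{32231}} = \frac{2 i \sqrt{142307010516007}}{32231} \approx 740.23 i$)
$\left(\frac{878}{-2466} - \frac{1983}{1056}\right) + K = \left(\frac{878}{-2466} - \frac{1983}{1056}\right) + \frac{2 i \sqrt{142307010516007}}{32231} = \left(878 \left(- \frac{1}{2466}\right) - \frac{661}{352}\right) + \frac{2 i \sqrt{142307010516007}}{32231} = \left(- \frac{439}{1233} - \frac{661}{352}\right) + \frac{2 i \sqrt{142307010516007}}{32231} = - \frac{969541}{434016} + \frac{2 i \sqrt{142307010516007}}{32231}$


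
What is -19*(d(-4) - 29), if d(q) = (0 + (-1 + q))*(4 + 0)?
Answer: 931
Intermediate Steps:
d(q) = -4 + 4*q (d(q) = (-1 + q)*4 = -4 + 4*q)
-19*(d(-4) - 29) = -19*((-4 + 4*(-4)) - 29) = -19*((-4 - 16) - 29) = -19*(-20 - 29) = -19*(-49) = 931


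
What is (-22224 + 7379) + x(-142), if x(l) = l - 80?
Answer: -15067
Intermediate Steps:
x(l) = -80 + l
(-22224 + 7379) + x(-142) = (-22224 + 7379) + (-80 - 142) = -14845 - 222 = -15067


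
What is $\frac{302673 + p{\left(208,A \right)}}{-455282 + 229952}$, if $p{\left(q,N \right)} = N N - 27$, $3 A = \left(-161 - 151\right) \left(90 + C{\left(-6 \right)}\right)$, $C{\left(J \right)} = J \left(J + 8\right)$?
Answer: $- \frac{2203573}{7511} \approx -293.38$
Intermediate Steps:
$C{\left(J \right)} = J \left(8 + J\right)$
$A = -8112$ ($A = \frac{\left(-161 - 151\right) \left(90 - 6 \left(8 - 6\right)\right)}{3} = \frac{\left(-312\right) \left(90 - 12\right)}{3} = \frac{\left(-312\right) 78}{3} = \frac{1}{3} \left(-24336\right) = -8112$)
$p{\left(q,N \right)} = -27 + N^{2}$ ($p{\left(q,N \right)} = N^{2} - 27 = -27 + N^{2}$)
$\frac{302673 + p{\left(208,A \right)}}{-455282 + 229952} = \frac{302673 - \left(27 - \left(-8112\right)^{2}\right)}{-455282 + 229952} = \frac{302673 + \left(-27 + 65804544\right)}{-225330} = \left(302673 + 65804517\right) \left(- \frac{1}{225330}\right) = 66107190 \left(- \frac{1}{225330}\right) = - \frac{2203573}{7511}$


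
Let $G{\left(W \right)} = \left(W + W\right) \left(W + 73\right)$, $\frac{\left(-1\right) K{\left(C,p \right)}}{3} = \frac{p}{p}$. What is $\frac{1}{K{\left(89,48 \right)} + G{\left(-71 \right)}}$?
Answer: $- \frac{1}{287} \approx -0.0034843$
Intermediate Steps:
$K{\left(C,p \right)} = -3$ ($K{\left(C,p \right)} = - 3 \frac{p}{p} = \left(-3\right) 1 = -3$)
$G{\left(W \right)} = 2 W \left(73 + W\right)$
$\frac{1}{K{\left(89,48 \right)} + G{\left(-71 \right)}} = \frac{1}{-3 + 2 \left(-71\right) \left(73 - 71\right)} = \frac{1}{-3 + 2 \left(-71\right) 2} = \frac{1}{-3 - 284} = \frac{1}{-287} = - \frac{1}{287}$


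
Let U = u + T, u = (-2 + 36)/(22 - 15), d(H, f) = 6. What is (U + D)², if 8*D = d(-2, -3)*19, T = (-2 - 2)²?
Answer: 966289/784 ≈ 1232.5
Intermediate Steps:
u = 34/7 ≈ 4.8571
T = 16 (T = (-4)² = 16)
D = 57/4 (D = (6*19)/8 = (⅛)*114 = 57/4 ≈ 14.250)
U = 146/7 (U = 34/7 + 16 = 146/7 ≈ 20.857)
(U + D)² = (146/7 + 57/4)² = (983/28)² = 966289/784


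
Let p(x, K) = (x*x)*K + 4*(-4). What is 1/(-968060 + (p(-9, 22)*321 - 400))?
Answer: -1/401574 ≈ -2.4902e-6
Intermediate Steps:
p(x, K) = -16 + K*x² (p(x, K) = x²*K - 16 = K*x² - 16 = -16 + K*x²)
1/(-968060 + (p(-9, 22)*321 - 400)) = 1/(-968060 + ((-16 + 22*(-9)²)*321 - 400)) = 1/(-968060 + ((-16 + 22*81)*321 - 400)) = 1/(-968060 + ((-16 + 1782)*321 - 400)) = 1/(-968060 + (1766*321 - 400)) = 1/(-968060 + (566886 - 400)) = 1/(-968060 + 566486) = 1/(-401574) = -1/401574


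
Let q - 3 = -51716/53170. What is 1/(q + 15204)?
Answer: 26585/404252237 ≈ 6.5763e-5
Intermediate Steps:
q = 53897/26585 (q = 3 - 51716/53170 = 3 - 51716*1/53170 = 3 - 25858/26585 = 53897/26585 ≈ 2.0273)
1/(q + 15204) = 1/(53897/26585 + 15204) = 1/(404252237/26585) = 26585/404252237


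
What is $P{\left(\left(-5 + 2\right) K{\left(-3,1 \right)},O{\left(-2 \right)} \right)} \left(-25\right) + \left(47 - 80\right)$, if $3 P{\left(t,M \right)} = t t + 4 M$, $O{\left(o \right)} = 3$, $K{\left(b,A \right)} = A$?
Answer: $-208$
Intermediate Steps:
$P{\left(t,M \right)} = \frac{t^{2}}{3} + \frac{4 M}{3}$ ($P{\left(t,M \right)} = \frac{t t + 4 M}{3} = \frac{t^{2} + 4 M}{3} = \frac{t^{2}}{3} + \frac{4 M}{3}$)
$P{\left(\left(-5 + 2\right) K{\left(-3,1 \right)},O{\left(-2 \right)} \right)} \left(-25\right) + \left(47 - 80\right) = \left(\frac{\left(\left(-5 + 2\right) 1\right)^{2}}{3} + \frac{4}{3} \cdot 3\right) \left(-25\right) + \left(47 - 80\right) = \left(\frac{\left(\left(-3\right) 1\right)^{2}}{3} + 4\right) \left(-25\right) + \left(47 - 80\right) = \left(\frac{\left(-3\right)^{2}}{3} + 4\right) \left(-25\right) - 33 = \left(\frac{1}{3} \cdot 9 + 4\right) \left(-25\right) - 33 = \left(3 + 4\right) \left(-25\right) - 33 = 7 \left(-25\right) - 33 = -175 - 33 = -208$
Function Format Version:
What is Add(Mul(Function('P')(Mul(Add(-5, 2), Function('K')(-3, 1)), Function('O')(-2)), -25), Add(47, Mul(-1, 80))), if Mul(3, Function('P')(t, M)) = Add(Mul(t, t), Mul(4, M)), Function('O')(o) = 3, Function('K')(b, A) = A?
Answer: -208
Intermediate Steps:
Function('P')(t, M) = Add(Mul(Rational(1, 3), Pow(t, 2)), Mul(Rational(4, 3), M)) (Function('P')(t, M) = Mul(Rational(1, 3), Add(Mul(t, t), Mul(4, M))) = Mul(Rational(1, 3), Add(Pow(t, 2), Mul(4, M))) = Add(Mul(Rational(1, 3), Pow(t, 2)), Mul(Rational(4, 3), M)))
Add(Mul(Function('P')(Mul(Add(-5, 2), Function('K')(-3, 1)), Function('O')(-2)), -25), Add(47, Mul(-1, 80))) = Add(Mul(Add(Mul(Rational(1, 3), Pow(Mul(Add(-5, 2), 1), 2)), Mul(Rational(4, 3), 3)), -25), Add(47, Mul(-1, 80))) = Add(Mul(Add(Mul(Rational(1, 3), Pow(Mul(-3, 1), 2)), 4), -25), Add(47, -80)) = Add(Mul(Add(Mul(Rational(1, 3), Pow(-3, 2)), 4), -25), -33) = Add(Mul(Add(Mul(Rational(1, 3), 9), 4), -25), -33) = Add(Mul(Add(3, 4), -25), -33) = Add(Mul(7, -25), -33) = Add(-175, -33) = -208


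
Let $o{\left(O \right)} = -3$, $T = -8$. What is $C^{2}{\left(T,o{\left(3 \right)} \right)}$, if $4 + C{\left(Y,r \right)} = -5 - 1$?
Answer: $100$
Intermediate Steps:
$C{\left(Y,r \right)} = -10$ ($C{\left(Y,r \right)} = -4 - 6 = -10$)
$C^{2}{\left(T,o{\left(3 \right)} \right)} = \left(-10\right)^{2} = 100$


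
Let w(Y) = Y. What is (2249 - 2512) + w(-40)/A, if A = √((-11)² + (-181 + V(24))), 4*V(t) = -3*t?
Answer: -263 + 20*I*√78/39 ≈ -263.0 + 4.5291*I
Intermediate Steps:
V(t) = -3*t/4 (V(t) = (-3*t)/4 = -3*t/4)
A = I*√78 (A = √((-11)² + (-181 - ¾*24)) = √(121 + (-181 - 18)) = √(121 - 199) = √(-78) = I*√78 ≈ 8.8318*I)
(2249 - 2512) + w(-40)/A = (2249 - 2512) - 40*(-I*√78/78) = -263 - (-20)*I*√78/39 = -263 + 20*I*√78/39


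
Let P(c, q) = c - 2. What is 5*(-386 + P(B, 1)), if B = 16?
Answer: -1860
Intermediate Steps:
P(c, q) = -2 + c
5*(-386 + P(B, 1)) = 5*(-386 + (-2 + 16)) = 5*(-386 + 14) = 5*(-372) = -1860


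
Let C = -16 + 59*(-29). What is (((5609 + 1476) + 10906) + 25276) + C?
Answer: 41540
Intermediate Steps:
C = -1727 (C = -16 - 1711 = -1727)
(((5609 + 1476) + 10906) + 25276) + C = (((5609 + 1476) + 10906) + 25276) - 1727 = ((7085 + 10906) + 25276) - 1727 = (17991 + 25276) - 1727 = 43267 - 1727 = 41540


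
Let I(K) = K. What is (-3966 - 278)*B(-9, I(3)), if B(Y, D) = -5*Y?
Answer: -190980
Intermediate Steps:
(-3966 - 278)*B(-9, I(3)) = (-3966 - 278)*(-5*(-9)) = -4244*45 = -190980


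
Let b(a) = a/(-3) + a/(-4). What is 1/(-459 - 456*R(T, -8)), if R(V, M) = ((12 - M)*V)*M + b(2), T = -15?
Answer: -1/1094327 ≈ -9.1380e-7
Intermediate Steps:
b(a) = -7*a/12 (b(a) = a*(-⅓) + a*(-¼) = -a/3 - a/4 = -7*a/12)
R(V, M) = -7/6 + M*V*(12 - M) (R(V, M) = ((12 - M)*V)*M - 7/12*2 = (V*(12 - M))*M - 7/6 = M*V*(12 - M) - 7/6 = -7/6 + M*V*(12 - M))
1/(-459 - 456*R(T, -8)) = 1/(-459 - 456*(-7/6 - 1*(-15)*(-8)² + 12*(-8)*(-15))) = 1/(-459 - 456*(-7/6 - 1*(-15)*64 + 1440)) = 1/(-459 - 456*(-7/6 + 960 + 1440)) = 1/(-459 - 456*14393/6) = 1/(-459 - 1093868) = 1/(-1094327) = -1/1094327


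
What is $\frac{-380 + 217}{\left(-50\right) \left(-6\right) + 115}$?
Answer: $- \frac{163}{415} \approx -0.39277$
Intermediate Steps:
$\frac{-380 + 217}{\left(-50\right) \left(-6\right) + 115} = - \frac{163}{300 + 115} = - \frac{163}{415}$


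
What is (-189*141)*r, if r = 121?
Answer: -3224529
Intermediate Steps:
(-189*141)*r = -189*141*121 = -26649*121 = -3224529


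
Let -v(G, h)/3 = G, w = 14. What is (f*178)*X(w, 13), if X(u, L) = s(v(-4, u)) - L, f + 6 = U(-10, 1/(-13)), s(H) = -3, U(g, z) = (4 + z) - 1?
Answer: 113920/13 ≈ 8763.1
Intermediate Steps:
v(G, h) = -3*G
U(g, z) = 3 + z
f = -40/13 (f = -6 + (3 + 1/(-13)) = -6 + (3 - 1/13) = -6 + 38/13 = -40/13 ≈ -3.0769)
X(u, L) = -3 - L
(f*178)*X(w, 13) = (-40/13*178)*(-3 - 1*13) = -7120*(-3 - 13)/13 = -7120/13*(-16) = 113920/13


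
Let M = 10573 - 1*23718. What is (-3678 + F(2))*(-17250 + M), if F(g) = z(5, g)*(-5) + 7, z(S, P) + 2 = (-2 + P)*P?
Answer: 111276095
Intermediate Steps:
z(S, P) = -2 + P*(-2 + P) (z(S, P) = -2 + (-2 + P)*P = -2 + P*(-2 + P))
F(g) = 17 - 5*g² + 10*g (F(g) = (-2 + g² - 2*g)*(-5) + 7 = (10 - 5*g² + 10*g) + 7 = 17 - 5*g² + 10*g)
M = -13145 (M = 10573 - 23718 = -13145)
(-3678 + F(2))*(-17250 + M) = (-3678 + (17 - 5*2² + 10*2))*(-17250 - 13145) = (-3678 + (17 - 5*4 + 20))*(-30395) = (-3678 + (17 - 20 + 20))*(-30395) = (-3678 + 17)*(-30395) = -3661*(-30395) = 111276095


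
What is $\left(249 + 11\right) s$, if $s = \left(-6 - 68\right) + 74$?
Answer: $0$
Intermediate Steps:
$s = 0$ ($s = -74 + 74 = 0$)
$\left(249 + 11\right) s = \left(249 + 11\right) 0 = 260 \cdot 0 = 0$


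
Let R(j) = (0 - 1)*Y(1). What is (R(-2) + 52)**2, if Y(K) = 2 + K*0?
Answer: 2500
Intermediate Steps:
Y(K) = 2 (Y(K) = 2 + 0 = 2)
R(j) = -2 (R(j) = (0 - 1)*2 = -1*2 = -2)
(R(-2) + 52)**2 = (-2 + 52)**2 = 50**2 = 2500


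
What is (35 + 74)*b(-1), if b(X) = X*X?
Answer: 109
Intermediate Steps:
b(X) = X²
(35 + 74)*b(-1) = (35 + 74)*(-1)² = 109*1 = 109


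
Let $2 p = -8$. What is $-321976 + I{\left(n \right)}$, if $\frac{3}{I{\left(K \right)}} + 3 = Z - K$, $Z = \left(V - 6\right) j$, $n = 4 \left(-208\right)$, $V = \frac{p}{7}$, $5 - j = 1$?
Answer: $- \frac{603061041}{1873} \approx -3.2198 \cdot 10^{5}$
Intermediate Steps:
$p = -4$ ($p = \frac{1}{2} \left(-8\right) = -4$)
$j = 4$ ($j = 5 - 1 = 4$)
$V = - \frac{4}{7} \approx -0.57143$
$n = -832$
$Z = - \frac{184}{7}$ ($Z = \left(- \frac{4}{7} - 6\right) 4 = \left(- \frac{46}{7}\right) 4 = - \frac{184}{7} \approx -26.286$)
$I{\left(K \right)} = \frac{3}{- \frac{205}{7} - K}$ ($I{\left(K \right)} = \frac{3}{-3 - \left(\frac{184}{7} + K\right)} = \frac{3}{- \frac{205}{7} - K}$)
$-321976 + I{\left(n \right)} = -321976 - \frac{21}{205 + 7 \left(-832\right)} = -321976 - \frac{21}{205 - 5824} = -321976 - \frac{21}{-5619} = -321976 - - \frac{7}{1873} = -321976 + \frac{7}{1873} = - \frac{603061041}{1873}$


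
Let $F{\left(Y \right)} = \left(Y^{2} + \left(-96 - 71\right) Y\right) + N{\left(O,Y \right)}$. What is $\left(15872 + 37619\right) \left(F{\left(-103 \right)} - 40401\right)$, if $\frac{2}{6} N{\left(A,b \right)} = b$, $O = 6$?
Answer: $-690033900$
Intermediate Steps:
$N{\left(A,b \right)} = 3 b$
$F{\left(Y \right)} = Y^{2} - 164 Y$ ($F{\left(Y \right)} = \left(Y^{2} + \left(-96 - 71\right) Y\right) + 3 Y = \left(Y^{2} - 167 Y\right) + 3 Y = Y^{2} - 164 Y$)
$\left(15872 + 37619\right) \left(F{\left(-103 \right)} - 40401\right) = \left(15872 + 37619\right) \left(- 103 \left(-164 - 103\right) - 40401\right) = 53491 \left(\left(-103\right) \left(-267\right) - 40401\right) = 53491 \left(27501 - 40401\right) = 53491 \left(-12900\right) = -690033900$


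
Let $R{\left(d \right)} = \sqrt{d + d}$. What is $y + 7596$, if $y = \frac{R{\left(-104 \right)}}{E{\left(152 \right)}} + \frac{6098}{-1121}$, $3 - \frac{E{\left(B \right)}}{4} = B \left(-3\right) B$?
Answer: $\frac{8509018}{1121} + \frac{i \sqrt{13}}{69315} \approx 7590.6 + 5.2017 \cdot 10^{-5} i$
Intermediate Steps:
$E{\left(B \right)} = 12 + 12 B^{2}$ ($E{\left(B \right)} = 12 - 4 B \left(-3\right) B = 12 - 4 - 3 B B = 12 - 4 \left(- 3 B^{2}\right) = 12 + 12 B^{2}$)
$R{\left(d \right)} = \sqrt{2} \sqrt{d}$ ($R{\left(d \right)} = \sqrt{2 d} = \sqrt{2} \sqrt{d}$)
$y = - \frac{6098}{1121} + \frac{i \sqrt{13}}{69315}$ ($y = \frac{\sqrt{2} \sqrt{-104}}{12 + 12 \cdot 152^{2}} + \frac{6098}{-1121} = \frac{\sqrt{2} \cdot 2 i \sqrt{26}}{12 + 12 \cdot 23104} + 6098 \left(- \frac{1}{1121}\right) = \frac{4 i \sqrt{13}}{12 + 277248} - \frac{6098}{1121} = \frac{4 i \sqrt{13}}{277260} - \frac{6098}{1121} = 4 i \sqrt{13} \cdot \frac{1}{277260} - \frac{6098}{1121} = \frac{i \sqrt{13}}{69315} - \frac{6098}{1121} = - \frac{6098}{1121} + \frac{i \sqrt{13}}{69315} \approx -5.4398 + 5.2017 \cdot 10^{-5} i$)
$y + 7596 = \left(- \frac{6098}{1121} + \frac{i \sqrt{13}}{69315}\right) + 7596 = \frac{8509018}{1121} + \frac{i \sqrt{13}}{69315}$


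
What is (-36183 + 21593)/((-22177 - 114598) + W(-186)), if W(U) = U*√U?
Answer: 1995547250/18713835481 - 2713740*I*√186/18713835481 ≈ 0.10663 - 0.0019777*I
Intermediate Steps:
W(U) = U^(3/2)
(-36183 + 21593)/((-22177 - 114598) + W(-186)) = (-36183 + 21593)/((-22177 - 114598) + (-186)^(3/2)) = -14590/(-136775 - 186*I*√186)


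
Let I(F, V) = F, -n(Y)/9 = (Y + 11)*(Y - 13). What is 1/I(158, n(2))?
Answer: 1/158 ≈ 0.0063291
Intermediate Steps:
n(Y) = -9*(-13 + Y)*(11 + Y) (n(Y) = -9*(Y + 11)*(Y - 13) = -9*(11 + Y)*(-13 + Y) = -9*(-13 + Y)*(11 + Y))
1/I(158, n(2)) = 1/158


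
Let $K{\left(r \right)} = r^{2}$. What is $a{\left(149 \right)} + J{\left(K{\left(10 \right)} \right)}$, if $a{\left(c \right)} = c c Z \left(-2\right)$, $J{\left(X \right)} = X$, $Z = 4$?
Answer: $-177508$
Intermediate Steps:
$a{\left(c \right)} = - 8 c^{2}$ ($a{\left(c \right)} = c c 4 \left(-2\right) = c 4 c \left(-2\right) = c \left(- 8 c\right) = - 8 c^{2}$)
$a{\left(149 \right)} + J{\left(K{\left(10 \right)} \right)} = - 8 \cdot 149^{2} + 10^{2} = \left(-8\right) 22201 + 100 = -177608 + 100 = -177508$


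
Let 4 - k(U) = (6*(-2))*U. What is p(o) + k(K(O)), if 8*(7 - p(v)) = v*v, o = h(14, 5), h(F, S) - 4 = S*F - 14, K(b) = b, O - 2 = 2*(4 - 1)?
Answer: -343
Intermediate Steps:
O = 8 (O = 2 + 2*(4 - 1) = 2 + 2*3 = 2 + 6 = 8)
h(F, S) = -10 + F*S (h(F, S) = 4 + (S*F - 14) = 4 + (F*S - 14) = 4 + (-14 + F*S) = -10 + F*S)
k(U) = 4 + 12*U (k(U) = 4 - 6*(-2)*U = 4 - (-12)*U = 4 + 12*U)
o = 60 (o = -10 + 14*5 = -10 + 70 = 60)
p(v) = 7 - v²/8 (p(v) = 7 - v*v/8 = 7 - v²/8)
p(o) + k(K(O)) = (7 - ⅛*60²) + (4 + 12*8) = (7 - ⅛*3600) + (4 + 96) = (7 - 450) + 100 = -443 + 100 = -343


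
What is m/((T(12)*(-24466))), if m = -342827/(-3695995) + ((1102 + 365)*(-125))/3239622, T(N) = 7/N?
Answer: -48097423141/18987289428465085 ≈ -2.5331e-6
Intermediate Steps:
m = 48097423141/1330402968210 (m = -342827*(-1/3695995) + (1467*(-125))*(1/3239622) = 342827/3695995 - 183375*1/3239622 = 342827/3695995 - 20375/359958 = 48097423141/1330402968210 ≈ 0.036153)
m/((T(12)*(-24466))) = 48097423141/(1330402968210*(((7/12)*(-24466)))) = 48097423141/(1330402968210*(-85631/6)) = (48097423141/1330402968210)*(-6/85631) = -48097423141/18987289428465085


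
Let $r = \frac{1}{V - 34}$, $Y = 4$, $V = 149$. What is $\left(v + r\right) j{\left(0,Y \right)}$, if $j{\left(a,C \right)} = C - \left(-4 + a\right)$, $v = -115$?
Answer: $- \frac{105792}{115} \approx -919.93$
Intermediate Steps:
$j{\left(a,C \right)} = 4 + C - a$
$r = \frac{1}{115}$ ($r = \frac{1}{149 - 34} = \frac{1}{115} \approx 0.0086956$)
$\left(v + r\right) j{\left(0,Y \right)} = \left(-115 + \frac{1}{115}\right) \left(4 + 4 - 0\right) = - \frac{13224 \left(4 + 4 + 0\right)}{115} = \left(- \frac{13224}{115}\right) 8 = - \frac{105792}{115}$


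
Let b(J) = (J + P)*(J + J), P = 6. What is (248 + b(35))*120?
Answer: 374160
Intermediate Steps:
b(J) = 2*J*(6 + J) (b(J) = (J + 6)*(J + J) = (6 + J)*(2*J) = 2*J*(6 + J))
(248 + b(35))*120 = (248 + 2*35*(6 + 35))*120 = (248 + 2*35*41)*120 = (248 + 2870)*120 = 3118*120 = 374160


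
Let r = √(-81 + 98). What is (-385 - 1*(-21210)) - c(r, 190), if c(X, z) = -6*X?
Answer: 20825 + 6*√17 ≈ 20850.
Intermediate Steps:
r = √17 ≈ 4.1231
(-385 - 1*(-21210)) - c(r, 190) = (-385 - 1*(-21210)) - (-6)*√17 = (-385 + 21210) + 6*√17 = 20825 + 6*√17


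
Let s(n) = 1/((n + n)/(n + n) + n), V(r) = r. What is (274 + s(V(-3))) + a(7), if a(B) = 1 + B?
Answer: 563/2 ≈ 281.50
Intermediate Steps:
s(n) = 1/(1 + n) (s(n) = 1/((2*n)/((2*n)) + n) = 1/((2*n)*(1/(2*n)) + n) = 1/(1 + n))
(274 + s(V(-3))) + a(7) = (274 + 1/(1 - 3)) + (1 + 7) = (274 + 1/(-2)) + 8 = (274 - ½) + 8 = 547/2 + 8 = 563/2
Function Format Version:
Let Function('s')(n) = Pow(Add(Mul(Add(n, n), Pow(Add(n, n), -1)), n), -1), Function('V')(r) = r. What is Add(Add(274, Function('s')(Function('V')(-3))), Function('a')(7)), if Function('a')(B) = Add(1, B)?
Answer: Rational(563, 2) ≈ 281.50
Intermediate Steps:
Function('s')(n) = Pow(Add(1, n), -1) (Function('s')(n) = Pow(Add(Mul(Mul(2, n), Pow(Mul(2, n), -1)), n), -1) = Pow(Add(Mul(Mul(2, n), Mul(Rational(1, 2), Pow(n, -1))), n), -1) = Pow(Add(1, n), -1))
Add(Add(274, Function('s')(Function('V')(-3))), Function('a')(7)) = Add(Add(274, Pow(Add(1, -3), -1)), Add(1, 7)) = Add(Add(274, Pow(-2, -1)), 8) = Add(Add(274, Rational(-1, 2)), 8) = Add(Rational(547, 2), 8) = Rational(563, 2)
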